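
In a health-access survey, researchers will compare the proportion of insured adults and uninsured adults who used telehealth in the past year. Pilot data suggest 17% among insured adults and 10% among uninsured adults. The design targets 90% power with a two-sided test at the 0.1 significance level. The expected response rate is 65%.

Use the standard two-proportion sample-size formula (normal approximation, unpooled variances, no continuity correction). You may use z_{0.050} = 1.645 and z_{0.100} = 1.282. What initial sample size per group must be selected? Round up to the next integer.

n = 622 per group

n = (z_{α/2} + z_β)² · [p₁(1−p₁) + p₂(1−p₂)] / (p₁ − p₂)²
  = (1.645 + 1.282)² · (0.17·0.83 + 0.10·0.90) / (0.07)²
  = (2.927)² · (0.1411 + 0.0900) / 0.0049
  = 8.5673 · 0.2311 / 0.0049
  = 404.06
Adjust for 65% response: 404.06 / 0.65 = 621.64.
Round up → n = 622 per group.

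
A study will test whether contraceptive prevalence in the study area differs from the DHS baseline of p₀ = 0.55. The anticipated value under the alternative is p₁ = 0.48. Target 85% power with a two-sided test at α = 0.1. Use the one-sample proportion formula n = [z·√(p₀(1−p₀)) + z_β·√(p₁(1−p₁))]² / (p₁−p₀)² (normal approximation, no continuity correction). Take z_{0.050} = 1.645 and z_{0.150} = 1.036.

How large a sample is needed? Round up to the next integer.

n = [z_{α/2}·√(p₀q₀) + z_β·√(p₁q₁)]² / (p₁ − p₀)²
  = [1.645·√(0.55·0.45) + 1.036·√(0.48·0.52)]² / (-0.07)²
  = [1.645·0.4975 + 1.036·0.4996]² / 0.0049
  = [1.3360]² / 0.0049
  = 364.24
Round up → n = 365.

n = 365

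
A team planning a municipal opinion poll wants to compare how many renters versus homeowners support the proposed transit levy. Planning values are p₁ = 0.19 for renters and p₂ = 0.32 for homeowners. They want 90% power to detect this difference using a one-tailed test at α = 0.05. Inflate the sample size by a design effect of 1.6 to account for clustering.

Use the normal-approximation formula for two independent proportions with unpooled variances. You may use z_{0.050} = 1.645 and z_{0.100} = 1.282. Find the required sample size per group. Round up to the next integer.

n = 302 per group

n = (z_α + z_β)² · [p₁(1−p₁) + p₂(1−p₂)] / (p₁ − p₂)²
  = (1.645 + 1.282)² · (0.19·0.81 + 0.32·0.68) / (-0.13)²
  = (2.927)² · (0.1539 + 0.2176) / 0.0169
  = 8.5673 · 0.3715 / 0.0169
  = 188.33
Design effect: 1.6 × 188.33 = 301.33.
Round up → n = 302 per group.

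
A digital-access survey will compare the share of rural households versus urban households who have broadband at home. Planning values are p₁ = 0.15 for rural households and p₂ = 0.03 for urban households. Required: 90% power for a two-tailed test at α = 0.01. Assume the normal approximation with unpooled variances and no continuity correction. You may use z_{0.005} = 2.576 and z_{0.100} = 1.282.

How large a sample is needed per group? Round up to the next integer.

n = 162 per group

n = (z_{α/2} + z_β)² · [p₁(1−p₁) + p₂(1−p₂)] / (p₁ − p₂)²
  = (2.576 + 1.282)² · (0.15·0.85 + 0.03·0.97) / (0.12)²
  = (3.858)² · (0.1275 + 0.0291) / 0.0144
  = 14.8842 · 0.1566 / 0.0144
  = 161.87
Round up → n = 162 per group.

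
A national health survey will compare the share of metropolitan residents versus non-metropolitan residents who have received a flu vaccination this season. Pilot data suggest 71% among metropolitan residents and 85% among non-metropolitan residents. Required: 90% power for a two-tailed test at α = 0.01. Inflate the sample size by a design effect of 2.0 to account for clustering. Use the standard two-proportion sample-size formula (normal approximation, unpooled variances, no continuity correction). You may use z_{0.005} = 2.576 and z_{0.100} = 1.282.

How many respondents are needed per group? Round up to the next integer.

n = 507 per group

n = (z_{α/2} + z_β)² · [p₁(1−p₁) + p₂(1−p₂)] / (p₁ − p₂)²
  = (2.576 + 1.282)² · (0.71·0.29 + 0.85·0.15) / (-0.14)²
  = (3.858)² · (0.2059 + 0.1275) / 0.0196
  = 14.8842 · 0.3334 / 0.0196
  = 253.18
Design effect: 2.0 × 253.18 = 506.37.
Round up → n = 507 per group.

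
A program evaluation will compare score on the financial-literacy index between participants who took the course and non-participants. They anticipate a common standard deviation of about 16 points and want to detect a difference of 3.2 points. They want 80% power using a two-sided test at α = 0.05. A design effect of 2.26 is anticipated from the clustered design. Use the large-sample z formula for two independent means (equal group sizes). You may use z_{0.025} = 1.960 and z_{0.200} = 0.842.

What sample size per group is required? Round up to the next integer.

n = 888 per group

n = (z_{α/2} + z_β)² · (σ₁² + σ₂²) / δ²
  = (1.960 + 0.842)² · (2·16² = 512) / 3.2²
  = 7.8512 · 512 / 10.24
  = 392.56
Design effect: 2.26 × 392.56 = 887.19.
Round up → n = 888 per group.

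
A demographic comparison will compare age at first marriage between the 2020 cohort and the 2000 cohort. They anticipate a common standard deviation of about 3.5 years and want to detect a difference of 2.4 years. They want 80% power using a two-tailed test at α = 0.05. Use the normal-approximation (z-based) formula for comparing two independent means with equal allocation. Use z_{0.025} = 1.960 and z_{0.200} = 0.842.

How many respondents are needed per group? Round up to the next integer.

n = (z_{α/2} + z_β)² · (σ₁² + σ₂²) / δ²
  = (1.960 + 0.842)² · (2·3.5² = 24.5) / 2.4²
  = 7.8512 · 24.5 / 5.76
  = 33.39
Round up → n = 34 per group.

n = 34 per group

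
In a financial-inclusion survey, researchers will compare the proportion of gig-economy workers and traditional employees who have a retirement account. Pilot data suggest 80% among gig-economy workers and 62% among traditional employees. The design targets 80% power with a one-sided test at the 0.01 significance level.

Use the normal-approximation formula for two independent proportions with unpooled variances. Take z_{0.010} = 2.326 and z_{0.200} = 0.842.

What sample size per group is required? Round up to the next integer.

n = 123 per group

n = (z_α + z_β)² · [p₁(1−p₁) + p₂(1−p₂)] / (p₁ − p₂)²
  = (2.326 + 0.842)² · (0.80·0.20 + 0.62·0.38) / (0.18)²
  = (3.168)² · (0.1600 + 0.2356) / 0.0324
  = 10.0362 · 0.3956 / 0.0324
  = 122.54
Round up → n = 123 per group.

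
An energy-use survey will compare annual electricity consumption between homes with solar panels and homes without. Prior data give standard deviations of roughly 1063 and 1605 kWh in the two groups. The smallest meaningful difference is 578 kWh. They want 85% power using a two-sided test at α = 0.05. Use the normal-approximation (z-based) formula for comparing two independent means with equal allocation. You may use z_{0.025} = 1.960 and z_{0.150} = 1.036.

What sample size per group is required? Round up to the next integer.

n = (z_{α/2} + z_β)² · (σ₁² + σ₂²) / δ²
  = (1.960 + 1.036)² · (1063² + 1605² = 3705994) / 578²
  = 8.9760 · 3705994 / 334084
  = 99.57
Round up → n = 100 per group.

n = 100 per group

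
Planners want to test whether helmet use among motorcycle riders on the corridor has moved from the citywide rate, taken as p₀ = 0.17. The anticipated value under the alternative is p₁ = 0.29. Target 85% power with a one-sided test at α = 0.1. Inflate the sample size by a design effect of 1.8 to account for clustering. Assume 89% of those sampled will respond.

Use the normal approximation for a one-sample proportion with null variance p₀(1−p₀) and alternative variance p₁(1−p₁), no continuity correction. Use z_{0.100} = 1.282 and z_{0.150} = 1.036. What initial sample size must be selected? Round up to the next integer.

n = 128

n = [z_α·√(p₀q₀) + z_β·√(p₁q₁)]² / (p₁ − p₀)²
  = [1.282·√(0.17·0.83) + 1.036·√(0.29·0.71)]² / (0.12)²
  = [1.282·0.3756 + 1.036·0.4538]² / 0.0144
  = [0.9517]² / 0.0144
  = 62.89
Design effect: 1.8 × 62.89 = 113.21.
Adjust for 89% response: 113.21 / 0.89 = 127.20.
Round up → n = 128.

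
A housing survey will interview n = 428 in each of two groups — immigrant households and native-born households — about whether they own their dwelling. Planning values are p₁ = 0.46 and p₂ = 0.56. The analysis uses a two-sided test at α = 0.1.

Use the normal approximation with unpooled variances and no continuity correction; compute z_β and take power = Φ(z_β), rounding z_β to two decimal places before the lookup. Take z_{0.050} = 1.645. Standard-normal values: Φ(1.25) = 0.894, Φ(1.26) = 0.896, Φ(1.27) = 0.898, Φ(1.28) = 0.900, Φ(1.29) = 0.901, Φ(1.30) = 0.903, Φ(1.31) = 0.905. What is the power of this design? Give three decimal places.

Power ≈ 0.903

z_β = |p₁−p₂|·√(n/[p₁q₁+p₂q₂]) − z_{α/2}
    = 0.10 · √(428/0.4948) − 1.645
    = 0.10 · 29.4108 − 1.645
    = 2.9411 − 1.645 = 1.2961 → 1.30
Power = Φ(1.30) = 0.903.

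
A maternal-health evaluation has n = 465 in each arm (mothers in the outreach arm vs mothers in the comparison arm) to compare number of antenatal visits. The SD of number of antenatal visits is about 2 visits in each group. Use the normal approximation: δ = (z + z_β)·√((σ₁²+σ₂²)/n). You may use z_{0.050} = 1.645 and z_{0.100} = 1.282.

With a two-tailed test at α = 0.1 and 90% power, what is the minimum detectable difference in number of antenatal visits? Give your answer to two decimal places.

δ = (z_{α/2} + z_β) · √((σ₁²+σ₂²)/n)
  = (1.645 + 1.282) · √(8/465)
  = 2.927 · √0.0172
  = 2.927 · 0.1312
  = 0.3839

Minimum detectable difference ≈ 0.38 visits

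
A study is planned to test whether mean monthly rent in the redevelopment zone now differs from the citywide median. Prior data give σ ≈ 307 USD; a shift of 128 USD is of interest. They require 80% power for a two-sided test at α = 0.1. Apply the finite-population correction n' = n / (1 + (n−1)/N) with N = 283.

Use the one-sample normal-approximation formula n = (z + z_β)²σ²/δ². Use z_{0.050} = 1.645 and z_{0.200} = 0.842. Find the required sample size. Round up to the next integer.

n = 32

n = (z_{α/2} + z_β)² · σ² / δ²
  = (1.645 + 0.842)² · 307² / 128²
  = 6.1852 · 94249 / 16384
  = 35.58
Finite-population correction (N = 283): 35.58 / (1 + (35.58 − 1)/283) = 31.71.
Round up → n = 32.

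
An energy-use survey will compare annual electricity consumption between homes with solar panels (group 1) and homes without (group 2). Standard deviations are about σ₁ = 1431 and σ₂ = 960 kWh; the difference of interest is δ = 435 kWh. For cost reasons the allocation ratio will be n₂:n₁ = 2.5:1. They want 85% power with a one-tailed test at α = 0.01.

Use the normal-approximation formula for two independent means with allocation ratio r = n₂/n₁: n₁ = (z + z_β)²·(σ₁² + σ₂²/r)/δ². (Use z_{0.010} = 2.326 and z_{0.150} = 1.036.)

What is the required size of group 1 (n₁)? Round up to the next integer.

n₁ = (z_α + z_β)² · (σ₁² + σ₂²/r) / δ²
   = (2.326 + 1.036)² · (1431² + 960²/2.5) / 435²
   = 11.3030 · (2047761 + 368640) / 189225
   = 11.3030 · 2416401 / 189225
   = 144.34
Round up → n₁ = 145; n₂ = r·n₁ = 2.5 × 145 = 363.

n₁ = 145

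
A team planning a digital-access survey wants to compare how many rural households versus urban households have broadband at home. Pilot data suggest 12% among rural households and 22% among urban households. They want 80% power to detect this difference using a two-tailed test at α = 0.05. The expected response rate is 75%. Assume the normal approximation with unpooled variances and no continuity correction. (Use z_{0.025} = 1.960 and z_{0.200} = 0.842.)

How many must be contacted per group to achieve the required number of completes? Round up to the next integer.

n = (z_{α/2} + z_β)² · [p₁(1−p₁) + p₂(1−p₂)] / (p₁ − p₂)²
  = (1.960 + 0.842)² · (0.12·0.88 + 0.22·0.78) / (-0.10)²
  = (2.802)² · (0.1056 + 0.1716) / 0.0100
  = 7.8512 · 0.2772 / 0.0100
  = 217.64
Adjust for 75% response: 217.64 / 0.75 = 290.18.
Round up → n = 291 per group.

n = 291 per group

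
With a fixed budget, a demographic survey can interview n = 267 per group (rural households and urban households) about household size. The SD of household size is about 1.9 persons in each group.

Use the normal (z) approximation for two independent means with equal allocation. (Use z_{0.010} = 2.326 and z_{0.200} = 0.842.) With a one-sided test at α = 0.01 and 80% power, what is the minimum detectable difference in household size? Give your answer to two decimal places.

δ = (z_α + z_β) · √((σ₁²+σ₂²)/n)
  = (2.326 + 0.842) · √(7.22/267)
  = 3.168 · √0.02704
  = 3.168 · 0.1644
  = 0.5210

Minimum detectable difference ≈ 0.52 persons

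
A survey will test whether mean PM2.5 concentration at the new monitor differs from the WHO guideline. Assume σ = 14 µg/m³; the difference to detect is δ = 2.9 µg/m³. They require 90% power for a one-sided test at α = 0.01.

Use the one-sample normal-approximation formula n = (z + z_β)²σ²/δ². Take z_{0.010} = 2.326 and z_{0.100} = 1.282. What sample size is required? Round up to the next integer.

n = 304

n = (z_α + z_β)² · σ² / δ²
  = (2.326 + 1.282)² · 14² / 2.9²
  = 13.0177 · 196 / 8.41
  = 303.38
Round up → n = 304.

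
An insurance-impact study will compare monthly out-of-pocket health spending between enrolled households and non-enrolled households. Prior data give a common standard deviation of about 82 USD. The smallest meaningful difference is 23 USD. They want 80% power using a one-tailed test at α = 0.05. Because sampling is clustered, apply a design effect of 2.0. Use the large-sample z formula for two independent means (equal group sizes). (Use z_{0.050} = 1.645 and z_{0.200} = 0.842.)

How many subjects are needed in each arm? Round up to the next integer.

n = 315 per group

n = (z_α + z_β)² · (σ₁² + σ₂²) / δ²
  = (1.645 + 0.842)² · (2·82² = 13448) / 23²
  = 6.1852 · 13448 / 529
  = 157.24
Design effect: 2.0 × 157.24 = 314.47.
Round up → n = 315 per group.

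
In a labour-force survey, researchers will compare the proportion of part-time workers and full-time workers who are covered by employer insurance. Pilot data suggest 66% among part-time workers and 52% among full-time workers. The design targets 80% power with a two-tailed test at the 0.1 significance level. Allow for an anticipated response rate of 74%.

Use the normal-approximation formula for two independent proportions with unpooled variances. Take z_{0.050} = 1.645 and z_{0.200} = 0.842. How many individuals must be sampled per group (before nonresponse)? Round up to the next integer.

n = (z_{α/2} + z_β)² · [p₁(1−p₁) + p₂(1−p₂)] / (p₁ − p₂)²
  = (1.645 + 0.842)² · (0.66·0.34 + 0.52·0.48) / (0.14)²
  = (2.487)² · (0.2244 + 0.2496) / 0.0196
  = 6.1852 · 0.4740 / 0.0196
  = 149.58
Adjust for 74% response: 149.58 / 0.74 = 202.14.
Round up → n = 203 per group.

n = 203 per group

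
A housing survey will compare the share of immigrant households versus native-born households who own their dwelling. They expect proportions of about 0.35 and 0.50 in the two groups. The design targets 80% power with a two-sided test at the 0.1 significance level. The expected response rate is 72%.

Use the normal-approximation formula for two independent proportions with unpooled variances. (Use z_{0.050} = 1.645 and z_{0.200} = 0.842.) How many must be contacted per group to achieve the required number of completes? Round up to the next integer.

n = (z_{α/2} + z_β)² · [p₁(1−p₁) + p₂(1−p₂)] / (p₁ − p₂)²
  = (1.645 + 0.842)² · (0.35·0.65 + 0.50·0.50) / (-0.15)²
  = (2.487)² · (0.2275 + 0.2500) / 0.0225
  = 6.1852 · 0.4775 / 0.0225
  = 131.26
Adjust for 72% response: 131.26 / 0.72 = 182.31.
Round up → n = 183 per group.

n = 183 per group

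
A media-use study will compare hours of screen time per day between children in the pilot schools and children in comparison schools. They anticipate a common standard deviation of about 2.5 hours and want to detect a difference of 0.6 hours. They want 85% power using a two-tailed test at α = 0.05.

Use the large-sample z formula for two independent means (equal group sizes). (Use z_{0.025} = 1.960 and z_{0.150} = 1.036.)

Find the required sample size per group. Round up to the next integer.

n = 312 per group

n = (z_{α/2} + z_β)² · (σ₁² + σ₂²) / δ²
  = (1.960 + 1.036)² · (2·2.5² = 12.5) / 0.6²
  = 8.9760 · 12.5 / 0.36
  = 311.67
Round up → n = 312 per group.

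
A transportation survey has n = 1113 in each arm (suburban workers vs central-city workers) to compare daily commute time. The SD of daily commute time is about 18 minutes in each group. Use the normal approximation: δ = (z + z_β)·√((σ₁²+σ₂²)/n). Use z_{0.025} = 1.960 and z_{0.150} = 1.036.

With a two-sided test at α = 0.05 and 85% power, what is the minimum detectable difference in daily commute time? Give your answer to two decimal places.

δ = (z_{α/2} + z_β) · √((σ₁²+σ₂²)/n)
  = (1.960 + 1.036) · √(648/1113)
  = 2.996 · √0.58221
  = 2.996 · 0.7630
  = 2.2860

Minimum detectable difference ≈ 2.29 minutes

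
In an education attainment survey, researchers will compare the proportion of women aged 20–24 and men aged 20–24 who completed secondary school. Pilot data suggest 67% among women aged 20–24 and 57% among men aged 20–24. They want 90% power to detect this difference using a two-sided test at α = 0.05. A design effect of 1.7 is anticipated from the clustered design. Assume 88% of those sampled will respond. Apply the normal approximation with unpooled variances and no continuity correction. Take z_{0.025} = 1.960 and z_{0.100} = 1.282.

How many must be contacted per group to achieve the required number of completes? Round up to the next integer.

n = (z_{α/2} + z_β)² · [p₁(1−p₁) + p₂(1−p₂)] / (p₁ − p₂)²
  = (1.960 + 1.282)² · (0.67·0.33 + 0.57·0.43) / (0.10)²
  = (3.242)² · (0.2211 + 0.2451) / 0.0100
  = 10.5106 · 0.4662 / 0.0100
  = 490.00
Design effect: 1.7 × 490.00 = 833.00.
Adjust for 88% response: 833.00 / 0.88 = 946.60.
Round up → n = 947 per group.

n = 947 per group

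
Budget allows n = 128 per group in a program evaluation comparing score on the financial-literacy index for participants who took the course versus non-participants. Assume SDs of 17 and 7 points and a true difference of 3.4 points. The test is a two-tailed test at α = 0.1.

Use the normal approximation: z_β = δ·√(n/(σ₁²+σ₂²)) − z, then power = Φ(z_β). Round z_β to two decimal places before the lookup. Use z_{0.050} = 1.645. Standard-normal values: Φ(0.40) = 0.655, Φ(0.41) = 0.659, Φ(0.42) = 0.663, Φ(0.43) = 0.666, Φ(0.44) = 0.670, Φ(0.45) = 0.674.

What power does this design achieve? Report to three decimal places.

z_β = δ·√(n/(σ₁²+σ₂²)) − z_{α/2}
    = 3.4 · √(128/338) − 1.645
    = 3.4 · 0.61538 − 1.645
    = 2.0923 − 1.645 = 0.4473 → 0.45
Power = Φ(0.45) = 0.674.

Power ≈ 0.674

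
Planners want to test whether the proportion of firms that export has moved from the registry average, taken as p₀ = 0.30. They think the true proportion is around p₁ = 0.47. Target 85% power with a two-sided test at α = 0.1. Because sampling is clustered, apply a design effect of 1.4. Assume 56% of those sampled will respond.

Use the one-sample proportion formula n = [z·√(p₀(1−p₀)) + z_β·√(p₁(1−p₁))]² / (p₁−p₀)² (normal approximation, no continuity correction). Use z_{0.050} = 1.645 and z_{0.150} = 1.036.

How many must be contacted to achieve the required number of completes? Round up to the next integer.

n = [z_{α/2}·√(p₀q₀) + z_β·√(p₁q₁)]² / (p₁ − p₀)²
  = [1.645·√(0.30·0.70) + 1.036·√(0.47·0.53)]² / (0.17)²
  = [1.645·0.4583 + 1.036·0.4991]² / 0.0289
  = [1.2709]² / 0.0289
  = 55.89
Design effect: 1.4 × 55.89 = 78.24.
Adjust for 56% response: 78.24 / 0.56 = 139.72.
Round up → n = 140.

n = 140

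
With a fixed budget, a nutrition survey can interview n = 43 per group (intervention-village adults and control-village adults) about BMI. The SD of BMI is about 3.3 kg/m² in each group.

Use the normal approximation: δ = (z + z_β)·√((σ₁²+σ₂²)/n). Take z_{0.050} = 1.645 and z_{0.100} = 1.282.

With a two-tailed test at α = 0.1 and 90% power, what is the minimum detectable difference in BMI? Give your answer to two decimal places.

Minimum detectable difference ≈ 2.08 kg/m²

δ = (z_{α/2} + z_β) · √((σ₁²+σ₂²)/n)
  = (1.645 + 1.282) · √(21.78/43)
  = 2.927 · √0.50651
  = 2.927 · 0.7117
  = 2.0831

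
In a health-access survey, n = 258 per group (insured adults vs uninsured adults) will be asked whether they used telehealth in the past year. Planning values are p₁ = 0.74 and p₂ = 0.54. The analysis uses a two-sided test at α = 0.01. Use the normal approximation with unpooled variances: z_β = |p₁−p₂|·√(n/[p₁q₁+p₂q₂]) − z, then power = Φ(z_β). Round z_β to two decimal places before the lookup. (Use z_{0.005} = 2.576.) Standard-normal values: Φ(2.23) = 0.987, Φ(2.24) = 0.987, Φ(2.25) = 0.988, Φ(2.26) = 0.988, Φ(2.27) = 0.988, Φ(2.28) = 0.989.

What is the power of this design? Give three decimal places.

z_β = |p₁−p₂|·√(n/[p₁q₁+p₂q₂]) − z_{α/2}
    = 0.20 · √(258/0.4408) − 2.576
    = 0.20 · 24.1930 − 2.576
    = 4.8386 − 2.576 = 2.2626 → 2.26
Power = Φ(2.26) = 0.988.

Power ≈ 0.988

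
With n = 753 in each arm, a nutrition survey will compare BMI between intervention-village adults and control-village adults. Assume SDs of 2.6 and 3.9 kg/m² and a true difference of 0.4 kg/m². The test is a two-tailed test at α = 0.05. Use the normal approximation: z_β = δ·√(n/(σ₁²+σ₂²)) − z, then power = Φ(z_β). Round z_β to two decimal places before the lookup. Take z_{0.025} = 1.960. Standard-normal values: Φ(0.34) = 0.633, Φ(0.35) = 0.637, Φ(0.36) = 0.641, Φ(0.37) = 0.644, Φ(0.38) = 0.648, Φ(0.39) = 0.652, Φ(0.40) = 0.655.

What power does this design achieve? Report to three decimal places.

Power ≈ 0.648

z_β = δ·√(n/(σ₁²+σ₂²)) − z_{α/2}
    = 0.4 · √(753/21.97) − 1.960
    = 0.4 · 5.85440 − 1.960
    = 2.3418 − 1.960 = 0.3818 → 0.38
Power = Φ(0.38) = 0.648.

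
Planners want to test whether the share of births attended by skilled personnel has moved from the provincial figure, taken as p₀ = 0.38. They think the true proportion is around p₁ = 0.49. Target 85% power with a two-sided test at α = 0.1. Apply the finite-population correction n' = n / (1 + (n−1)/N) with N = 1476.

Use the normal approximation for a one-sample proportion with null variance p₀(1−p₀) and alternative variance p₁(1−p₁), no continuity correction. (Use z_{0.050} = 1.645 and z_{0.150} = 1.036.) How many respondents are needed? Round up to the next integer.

n = 131

n = [z_{α/2}·√(p₀q₀) + z_β·√(p₁q₁)]² / (p₁ − p₀)²
  = [1.645·√(0.38·0.62) + 1.036·√(0.49·0.51)]² / (0.11)²
  = [1.645·0.4854 + 1.036·0.4999]² / 0.0121
  = [1.3164]² / 0.0121
  = 143.21
Finite-population correction (N = 1476): 143.21 / (1 + (143.21 − 1)/1476) = 130.62.
Round up → n = 131.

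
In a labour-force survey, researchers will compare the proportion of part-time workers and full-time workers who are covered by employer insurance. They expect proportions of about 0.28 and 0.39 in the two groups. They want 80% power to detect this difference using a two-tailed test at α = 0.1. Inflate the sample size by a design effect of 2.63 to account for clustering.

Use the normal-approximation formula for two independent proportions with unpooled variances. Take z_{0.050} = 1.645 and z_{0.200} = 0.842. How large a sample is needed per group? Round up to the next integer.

n = (z_{α/2} + z_β)² · [p₁(1−p₁) + p₂(1−p₂)] / (p₁ − p₂)²
  = (1.645 + 0.842)² · (0.28·0.72 + 0.39·0.61) / (-0.11)²
  = (2.487)² · (0.2016 + 0.2379) / 0.0121
  = 6.1852 · 0.4395 / 0.0121
  = 224.66
Design effect: 2.63 × 224.66 = 590.85.
Round up → n = 591 per group.

n = 591 per group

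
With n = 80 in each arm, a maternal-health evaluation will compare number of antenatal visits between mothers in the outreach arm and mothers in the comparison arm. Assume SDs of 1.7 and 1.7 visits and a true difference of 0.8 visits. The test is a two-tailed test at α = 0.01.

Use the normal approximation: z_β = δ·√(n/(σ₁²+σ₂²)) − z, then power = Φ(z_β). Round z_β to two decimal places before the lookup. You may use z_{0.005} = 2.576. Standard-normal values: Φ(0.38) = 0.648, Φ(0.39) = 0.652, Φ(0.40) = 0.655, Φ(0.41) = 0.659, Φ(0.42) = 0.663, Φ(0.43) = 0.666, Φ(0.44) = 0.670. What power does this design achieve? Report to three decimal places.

Power ≈ 0.655

z_β = δ·√(n/(σ₁²+σ₂²)) − z_{α/2}
    = 0.8 · √(80/5.78) − 2.576
    = 0.8 · 3.72033 − 2.576
    = 2.9763 − 2.576 = 0.4003 → 0.40
Power = Φ(0.40) = 0.655.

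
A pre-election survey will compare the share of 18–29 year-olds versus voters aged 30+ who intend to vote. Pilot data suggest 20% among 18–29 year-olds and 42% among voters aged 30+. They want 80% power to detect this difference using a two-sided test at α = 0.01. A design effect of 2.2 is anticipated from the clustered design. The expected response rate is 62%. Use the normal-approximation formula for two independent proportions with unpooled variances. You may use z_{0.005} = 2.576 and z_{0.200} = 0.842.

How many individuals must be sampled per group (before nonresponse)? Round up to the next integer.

n = (z_{α/2} + z_β)² · [p₁(1−p₁) + p₂(1−p₂)] / (p₁ − p₂)²
  = (2.576 + 0.842)² · (0.20·0.80 + 0.42·0.58) / (-0.22)²
  = (3.418)² · (0.1600 + 0.2436) / 0.0484
  = 11.6827 · 0.4036 / 0.0484
  = 97.42
Design effect: 2.2 × 97.42 = 214.32.
Adjust for 62% response: 214.32 / 0.62 = 345.69.
Round up → n = 346 per group.

n = 346 per group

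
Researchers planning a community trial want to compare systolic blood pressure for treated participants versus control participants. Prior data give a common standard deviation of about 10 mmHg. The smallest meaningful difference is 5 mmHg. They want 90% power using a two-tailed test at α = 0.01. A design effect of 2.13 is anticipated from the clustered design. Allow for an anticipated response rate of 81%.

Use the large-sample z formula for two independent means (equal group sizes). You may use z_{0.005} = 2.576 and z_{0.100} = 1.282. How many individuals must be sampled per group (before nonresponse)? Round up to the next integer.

n = 314 per group

n = (z_{α/2} + z_β)² · (σ₁² + σ₂²) / δ²
  = (2.576 + 1.282)² · (2·10² = 200) / 5²
  = 14.8842 · 200 / 25
  = 119.07
Design effect: 2.13 × 119.07 = 253.63.
Adjust for 81% response: 253.63 / 0.81 = 313.12.
Round up → n = 314 per group.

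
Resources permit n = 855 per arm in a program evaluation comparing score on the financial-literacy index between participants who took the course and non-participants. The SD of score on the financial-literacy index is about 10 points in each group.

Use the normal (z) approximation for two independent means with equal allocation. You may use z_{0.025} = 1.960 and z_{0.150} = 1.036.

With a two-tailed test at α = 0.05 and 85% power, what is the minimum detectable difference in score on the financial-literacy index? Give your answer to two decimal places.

Minimum detectable difference ≈ 1.45 points

δ = (z_{α/2} + z_β) · √((σ₁²+σ₂²)/n)
  = (1.960 + 1.036) · √(200/855)
  = 2.996 · √0.23392
  = 2.996 · 0.4837
  = 1.4490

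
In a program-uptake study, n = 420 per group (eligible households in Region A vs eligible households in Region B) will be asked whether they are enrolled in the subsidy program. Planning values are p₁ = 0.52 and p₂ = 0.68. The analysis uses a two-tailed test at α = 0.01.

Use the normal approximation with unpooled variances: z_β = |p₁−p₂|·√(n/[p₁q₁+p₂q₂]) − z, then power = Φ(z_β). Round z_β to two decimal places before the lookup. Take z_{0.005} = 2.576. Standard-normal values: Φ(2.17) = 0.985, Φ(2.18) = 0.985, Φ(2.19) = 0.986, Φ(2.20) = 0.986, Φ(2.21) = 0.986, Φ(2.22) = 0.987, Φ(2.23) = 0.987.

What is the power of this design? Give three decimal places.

z_β = |p₁−p₂|·√(n/[p₁q₁+p₂q₂]) − z_{α/2}
    = 0.16 · √(420/0.4672) − 2.576
    = 0.16 · 29.9829 − 2.576
    = 4.7973 − 2.576 = 2.2213 → 2.22
Power = Φ(2.22) = 0.987.

Power ≈ 0.987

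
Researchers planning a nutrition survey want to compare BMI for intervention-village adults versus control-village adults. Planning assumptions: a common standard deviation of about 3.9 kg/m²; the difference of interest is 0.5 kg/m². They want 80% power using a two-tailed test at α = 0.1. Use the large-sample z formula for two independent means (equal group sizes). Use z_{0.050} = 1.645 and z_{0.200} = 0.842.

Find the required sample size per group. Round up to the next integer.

n = (z_{α/2} + z_β)² · (σ₁² + σ₂²) / δ²
  = (1.645 + 0.842)² · (2·3.9² = 30.42) / 0.5²
  = 6.1852 · 30.42 / 0.25
  = 752.61
Round up → n = 753 per group.

n = 753 per group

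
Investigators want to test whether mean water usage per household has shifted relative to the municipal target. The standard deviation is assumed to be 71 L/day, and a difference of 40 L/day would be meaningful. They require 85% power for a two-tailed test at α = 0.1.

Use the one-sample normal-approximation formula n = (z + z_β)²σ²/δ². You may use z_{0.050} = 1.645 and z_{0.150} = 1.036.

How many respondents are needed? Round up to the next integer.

n = 23

n = (z_{α/2} + z_β)² · σ² / δ²
  = (1.645 + 1.036)² · 71² / 40²
  = 7.1878 · 5041 / 1600
  = 22.65
Round up → n = 23.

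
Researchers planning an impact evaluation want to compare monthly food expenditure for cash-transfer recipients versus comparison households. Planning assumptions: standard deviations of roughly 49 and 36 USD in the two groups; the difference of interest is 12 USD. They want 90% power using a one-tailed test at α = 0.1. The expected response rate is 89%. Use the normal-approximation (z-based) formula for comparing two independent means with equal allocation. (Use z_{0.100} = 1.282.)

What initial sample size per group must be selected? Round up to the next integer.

n = 190 per group

n = (z_α + z_β)² · (σ₁² + σ₂²) / δ²
  = (1.282 + 1.282)² · (49² + 36² = 3697) / 12²
  = 6.5741 · 3697 / 144
  = 168.78
Adjust for 89% response: 168.78 / 0.89 = 189.64.
Round up → n = 190 per group.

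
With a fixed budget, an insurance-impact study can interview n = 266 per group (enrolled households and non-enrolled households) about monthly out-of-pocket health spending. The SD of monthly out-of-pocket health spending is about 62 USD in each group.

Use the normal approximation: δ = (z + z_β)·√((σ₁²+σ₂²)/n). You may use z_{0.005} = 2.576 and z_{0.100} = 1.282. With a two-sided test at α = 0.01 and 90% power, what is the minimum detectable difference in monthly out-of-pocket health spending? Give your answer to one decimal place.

Minimum detectable difference ≈ 20.7 USD

δ = (z_{α/2} + z_β) · √((σ₁²+σ₂²)/n)
  = (2.576 + 1.282) · √(7688/266)
  = 3.858 · √28.9023
  = 3.858 · 5.3761
  = 20.7409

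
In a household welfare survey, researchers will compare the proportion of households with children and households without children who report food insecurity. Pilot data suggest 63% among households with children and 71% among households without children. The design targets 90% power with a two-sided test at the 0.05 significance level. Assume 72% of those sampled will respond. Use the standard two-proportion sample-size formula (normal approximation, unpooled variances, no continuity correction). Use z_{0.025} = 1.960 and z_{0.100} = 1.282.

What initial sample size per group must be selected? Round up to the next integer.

n = (z_{α/2} + z_β)² · [p₁(1−p₁) + p₂(1−p₂)] / (p₁ − p₂)²
  = (1.960 + 1.282)² · (0.63·0.37 + 0.71·0.29) / (-0.08)²
  = (3.242)² · (0.2331 + 0.2059) / 0.0064
  = 10.5106 · 0.4390 / 0.0064
  = 720.96
Adjust for 72% response: 720.96 / 0.72 = 1001.33.
Round up → n = 1002 per group.

n = 1002 per group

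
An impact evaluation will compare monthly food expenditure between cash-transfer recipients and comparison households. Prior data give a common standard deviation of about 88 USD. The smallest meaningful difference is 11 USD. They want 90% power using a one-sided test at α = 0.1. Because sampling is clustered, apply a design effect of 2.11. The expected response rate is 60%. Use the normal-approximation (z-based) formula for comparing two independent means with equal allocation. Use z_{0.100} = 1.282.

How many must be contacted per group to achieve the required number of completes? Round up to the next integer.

n = (z_α + z_β)² · (σ₁² + σ₂²) / δ²
  = (1.282 + 1.282)² · (2·88² = 15488) / 11²
  = 6.5741 · 15488 / 121
  = 841.48
Design effect: 2.11 × 841.48 = 1775.53.
Adjust for 60% response: 1775.53 / 0.60 = 2959.22.
Round up → n = 2960 per group.

n = 2960 per group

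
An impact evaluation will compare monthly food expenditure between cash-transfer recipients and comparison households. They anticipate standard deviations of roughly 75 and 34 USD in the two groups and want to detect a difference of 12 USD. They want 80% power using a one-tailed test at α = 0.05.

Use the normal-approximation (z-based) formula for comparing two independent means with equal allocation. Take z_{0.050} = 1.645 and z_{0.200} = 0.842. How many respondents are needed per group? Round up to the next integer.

n = 292 per group

n = (z_α + z_β)² · (σ₁² + σ₂²) / δ²
  = (1.645 + 0.842)² · (75² + 34² = 6781) / 12²
  = 6.1852 · 6781 / 144
  = 291.26
Round up → n = 292 per group.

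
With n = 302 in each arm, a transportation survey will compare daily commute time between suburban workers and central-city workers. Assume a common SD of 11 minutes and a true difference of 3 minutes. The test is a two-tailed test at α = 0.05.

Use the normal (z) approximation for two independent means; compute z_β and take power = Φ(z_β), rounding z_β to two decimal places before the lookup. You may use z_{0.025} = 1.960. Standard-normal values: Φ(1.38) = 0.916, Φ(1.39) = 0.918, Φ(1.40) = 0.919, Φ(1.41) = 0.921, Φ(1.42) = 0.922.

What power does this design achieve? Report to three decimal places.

z_β = δ·√(n/(σ₁²+σ₂²)) − z_{α/2}
    = 3 · √(302/242) − 1.960
    = 3 · 1.11711 − 1.960
    = 3.3513 − 1.960 = 1.3913 → 1.39
Power = Φ(1.39) = 0.918.

Power ≈ 0.918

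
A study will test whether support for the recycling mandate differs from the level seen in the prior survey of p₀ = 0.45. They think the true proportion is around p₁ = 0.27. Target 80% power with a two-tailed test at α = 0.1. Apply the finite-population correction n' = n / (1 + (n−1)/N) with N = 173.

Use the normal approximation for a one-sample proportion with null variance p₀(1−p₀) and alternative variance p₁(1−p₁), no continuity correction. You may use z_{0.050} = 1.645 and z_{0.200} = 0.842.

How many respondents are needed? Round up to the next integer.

n = 36

n = [z_{α/2}·√(p₀q₀) + z_β·√(p₁q₁)]² / (p₁ − p₀)²
  = [1.645·√(0.45·0.55) + 0.842·√(0.27·0.73)]² / (-0.18)²
  = [1.645·0.4975 + 0.842·0.4440]² / 0.0324
  = [1.1922]² / 0.0324
  = 43.87
Finite-population correction (N = 173): 43.87 / (1 + (43.87 − 1)/173) = 35.16.
Round up → n = 36.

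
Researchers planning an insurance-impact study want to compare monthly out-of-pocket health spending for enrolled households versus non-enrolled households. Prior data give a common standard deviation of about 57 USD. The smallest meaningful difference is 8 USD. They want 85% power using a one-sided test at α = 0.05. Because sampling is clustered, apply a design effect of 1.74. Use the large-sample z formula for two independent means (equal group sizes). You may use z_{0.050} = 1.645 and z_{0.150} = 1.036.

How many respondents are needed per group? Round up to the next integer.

n = (z_α + z_β)² · (σ₁² + σ₂²) / δ²
  = (1.645 + 1.036)² · (2·57² = 6498) / 8²
  = 7.1878 · 6498 / 64
  = 729.78
Design effect: 1.74 × 729.78 = 1269.82.
Round up → n = 1270 per group.

n = 1270 per group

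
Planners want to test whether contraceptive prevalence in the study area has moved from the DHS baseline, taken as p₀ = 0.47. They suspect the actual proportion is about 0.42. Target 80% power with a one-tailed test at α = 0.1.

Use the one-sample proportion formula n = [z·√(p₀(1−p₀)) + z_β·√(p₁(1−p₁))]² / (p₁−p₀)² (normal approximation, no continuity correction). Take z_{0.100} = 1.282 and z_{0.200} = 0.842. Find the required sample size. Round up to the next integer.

n = [z_α·√(p₀q₀) + z_β·√(p₁q₁)]² / (p₁ − p₀)²
  = [1.282·√(0.47·0.53) + 0.842·√(0.42·0.58)]² / (-0.05)²
  = [1.282·0.4991 + 0.842·0.4936]² / 0.0025
  = [1.0554]² / 0.0025
  = 445.57
Round up → n = 446.

n = 446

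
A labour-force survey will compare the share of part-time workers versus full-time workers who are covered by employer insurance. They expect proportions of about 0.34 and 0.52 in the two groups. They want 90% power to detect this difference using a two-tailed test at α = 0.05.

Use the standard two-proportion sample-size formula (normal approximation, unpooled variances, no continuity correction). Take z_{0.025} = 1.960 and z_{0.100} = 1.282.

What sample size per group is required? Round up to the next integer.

n = 154 per group

n = (z_{α/2} + z_β)² · [p₁(1−p₁) + p₂(1−p₂)] / (p₁ − p₂)²
  = (1.960 + 1.282)² · (0.34·0.66 + 0.52·0.48) / (-0.18)²
  = (3.242)² · (0.2244 + 0.2496) / 0.0324
  = 10.5106 · 0.4740 / 0.0324
  = 153.77
Round up → n = 154 per group.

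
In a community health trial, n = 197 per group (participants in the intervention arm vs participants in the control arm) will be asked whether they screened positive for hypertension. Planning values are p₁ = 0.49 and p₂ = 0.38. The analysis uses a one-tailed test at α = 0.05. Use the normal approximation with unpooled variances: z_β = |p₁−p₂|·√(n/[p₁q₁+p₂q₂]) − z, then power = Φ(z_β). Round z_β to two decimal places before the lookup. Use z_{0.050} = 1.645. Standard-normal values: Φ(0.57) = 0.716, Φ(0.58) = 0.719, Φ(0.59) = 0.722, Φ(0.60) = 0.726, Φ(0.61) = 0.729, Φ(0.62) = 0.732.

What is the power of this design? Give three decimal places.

z_β = |p₁−p₂|·√(n/[p₁q₁+p₂q₂]) − z_α
    = 0.11 · √(197/0.4855) − 1.645
    = 0.11 · 20.1437 − 1.645
    = 2.2158 − 1.645 = 0.5708 → 0.57
Power = Φ(0.57) = 0.716.

Power ≈ 0.716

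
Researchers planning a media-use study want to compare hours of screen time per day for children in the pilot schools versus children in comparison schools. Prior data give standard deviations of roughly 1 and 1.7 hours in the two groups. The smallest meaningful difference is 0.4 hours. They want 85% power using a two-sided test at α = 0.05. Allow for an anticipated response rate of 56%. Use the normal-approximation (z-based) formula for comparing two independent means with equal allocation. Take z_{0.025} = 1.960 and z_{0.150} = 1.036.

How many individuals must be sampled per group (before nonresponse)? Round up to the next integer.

n = (z_{α/2} + z_β)² · (σ₁² + σ₂²) / δ²
  = (1.960 + 1.036)² · (1² + 1.7² = 3.89) / 0.4²
  = 8.9760 · 3.89 / 0.16
  = 218.23
Adjust for 56% response: 218.23 / 0.56 = 389.70.
Round up → n = 390 per group.

n = 390 per group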